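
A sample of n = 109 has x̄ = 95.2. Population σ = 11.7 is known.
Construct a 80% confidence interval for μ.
(93.76, 96.64)

z-interval (σ known):
z* = 1.282 for 80% confidence

Margin of error = z* · σ/√n = 1.282 · 11.7/√109 = 1.44

CI: (95.2 - 1.44, 95.2 + 1.44) = (93.76, 96.64)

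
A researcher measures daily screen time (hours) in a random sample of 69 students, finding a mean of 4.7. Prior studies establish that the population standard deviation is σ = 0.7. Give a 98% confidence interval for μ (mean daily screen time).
(4.50, 4.90)

z-interval (σ known):
z* = 2.326 for 98% confidence

Margin of error = z* · σ/√n = 2.326 · 0.7/√69 = 0.20

CI: (4.7 - 0.20, 4.7 + 0.20) = (4.50, 4.90)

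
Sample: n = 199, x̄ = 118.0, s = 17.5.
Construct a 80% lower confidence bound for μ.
μ ≥ 116.95

Lower bound (one-sided):
t* = 0.843 (one-sided for 80%)
Lower bound = x̄ - t* · s/√n = 118.0 - 0.843 · 17.5/√199 = 116.95

We are 80% confident that μ ≥ 116.95.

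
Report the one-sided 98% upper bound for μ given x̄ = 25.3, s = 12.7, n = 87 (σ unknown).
μ ≤ 28.14

Upper bound (one-sided):
t* = 2.085 (one-sided for 98%)
Upper bound = x̄ + t* · s/√n = 25.3 + 2.085 · 12.7/√87 = 28.14

We are 98% confident that μ ≤ 28.14.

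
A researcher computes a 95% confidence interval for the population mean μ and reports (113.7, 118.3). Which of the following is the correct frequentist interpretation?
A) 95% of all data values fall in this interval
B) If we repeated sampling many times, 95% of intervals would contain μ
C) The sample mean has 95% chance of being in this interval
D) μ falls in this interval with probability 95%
B

A) Wrong — a CI is about the parameter μ, not individual data values.
B) Correct — this is the frequentist long-run coverage interpretation.
C) Wrong — x̄ is observed and sits in the interval by construction.
D) Wrong — μ is fixed; the randomness lives in the interval, not in μ.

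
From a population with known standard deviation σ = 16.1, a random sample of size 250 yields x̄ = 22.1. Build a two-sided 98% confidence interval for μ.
(19.73, 24.47)

z-interval (σ known):
z* = 2.326 for 98% confidence

Margin of error = z* · σ/√n = 2.326 · 16.1/√250 = 2.37

CI: (22.1 - 2.37, 22.1 + 2.37) = (19.73, 24.47)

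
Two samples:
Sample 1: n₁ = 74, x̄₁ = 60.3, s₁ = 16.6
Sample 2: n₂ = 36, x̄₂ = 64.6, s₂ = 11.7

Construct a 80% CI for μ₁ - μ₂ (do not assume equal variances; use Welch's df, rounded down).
(-7.84, -0.76)

Difference: x̄₁ - x̄₂ = -4.30
SE = √(s₁²/n₁ + s₂²/n₂) = √(16.6²/74 + 11.7²/36) = 2.7434
df = 93.93 → 93 (Welch–Satterthwaite, rounded down)
t* = 1.291

CI: -4.30 ± 1.291 · 2.7434 = -4.30 ± 3.54 = (-7.84, -0.76)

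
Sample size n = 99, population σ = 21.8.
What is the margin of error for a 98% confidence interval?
Margin of error = 5.10

Margin of error = z* · σ/√n
= 2.326 · 21.8/√99
= 2.326 · 21.8/9.9499
= 5.10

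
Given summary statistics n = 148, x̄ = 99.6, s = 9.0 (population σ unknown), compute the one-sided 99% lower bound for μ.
μ ≥ 97.86

Lower bound (one-sided):
t* = 2.352 (one-sided for 99%)
Lower bound = x̄ - t* · s/√n = 99.6 - 2.352 · 9.0/√148 = 97.86

We are 99% confident that μ ≥ 97.86.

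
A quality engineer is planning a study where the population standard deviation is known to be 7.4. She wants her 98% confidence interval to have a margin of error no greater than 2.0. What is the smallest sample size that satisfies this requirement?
n ≥ 75

For margin E ≤ 2.0:
n ≥ (z* · σ / E)²
n ≥ (2.326 · 7.4 / 2.0)²
n ≥ 74.07

Minimum n = 75 (rounding up)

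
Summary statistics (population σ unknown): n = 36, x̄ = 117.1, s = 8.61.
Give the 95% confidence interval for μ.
(114.19, 120.01)

t-interval (σ unknown):
df = n - 1 = 35
t* = 2.030 for 95% confidence

Margin of error = t* · s/√n = 2.030 · 8.61/√36 = 2.91

CI: (114.19, 120.01)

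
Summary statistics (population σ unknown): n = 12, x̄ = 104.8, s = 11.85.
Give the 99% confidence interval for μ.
(94.17, 115.43)

t-interval (σ unknown):
df = n - 1 = 11
t* = 3.106 for 99% confidence

Margin of error = t* · s/√n = 3.106 · 11.85/√12 = 10.63

CI: (94.17, 115.43)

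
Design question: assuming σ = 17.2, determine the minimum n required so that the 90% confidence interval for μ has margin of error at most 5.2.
n ≥ 30

For margin E ≤ 5.2:
n ≥ (z* · σ / E)²
n ≥ (1.645 · 17.2 / 5.2)²
n ≥ 29.61

Minimum n = 30 (rounding up)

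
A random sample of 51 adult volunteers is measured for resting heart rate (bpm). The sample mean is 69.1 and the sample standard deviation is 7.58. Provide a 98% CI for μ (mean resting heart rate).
(66.55, 71.65)

t-interval (σ unknown):
df = n - 1 = 50
t* = 2.403 for 98% confidence

Margin of error = t* · s/√n = 2.403 · 7.58/√51 = 2.55

CI: (66.55, 71.65)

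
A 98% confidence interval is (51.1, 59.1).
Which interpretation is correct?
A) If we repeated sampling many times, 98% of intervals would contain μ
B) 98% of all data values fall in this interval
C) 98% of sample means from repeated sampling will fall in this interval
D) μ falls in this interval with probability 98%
A

A) Correct — this is the frequentist long-run coverage interpretation.
B) Wrong — a CI is about the parameter μ, not individual data values.
C) Wrong — coverage applies to intervals containing μ, not to future x̄ values.
D) Wrong — μ is fixed; the randomness lives in the interval, not in μ.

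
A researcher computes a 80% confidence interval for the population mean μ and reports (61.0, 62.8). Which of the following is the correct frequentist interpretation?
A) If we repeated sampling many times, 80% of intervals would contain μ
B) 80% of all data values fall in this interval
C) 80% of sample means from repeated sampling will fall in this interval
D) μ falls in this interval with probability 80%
A

A) Correct — this is the frequentist long-run coverage interpretation.
B) Wrong — a CI is about the parameter μ, not individual data values.
C) Wrong — coverage applies to intervals containing μ, not to future x̄ values.
D) Wrong — μ is fixed; the randomness lives in the interval, not in μ.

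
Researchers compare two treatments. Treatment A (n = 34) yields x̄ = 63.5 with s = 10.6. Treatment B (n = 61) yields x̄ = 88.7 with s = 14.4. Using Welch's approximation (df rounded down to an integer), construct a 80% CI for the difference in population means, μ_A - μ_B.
(-28.55, -21.85)

Difference: x̄₁ - x̄₂ = -25.20
SE = √(s₁²/n₁ + s₂²/n₂) = √(10.6²/34 + 14.4²/61) = 2.5892
df = 85.85 → 85 (Welch–Satterthwaite, rounded down)
t* = 1.292

CI: -25.20 ± 1.292 · 2.5892 = -25.20 ± 3.35 = (-28.55, -21.85)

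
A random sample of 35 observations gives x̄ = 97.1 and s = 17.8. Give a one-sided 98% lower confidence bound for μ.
μ ≥ 90.67

Lower bound (one-sided):
t* = 2.136 (one-sided for 98%)
Lower bound = x̄ - t* · s/√n = 97.1 - 2.136 · 17.8/√35 = 90.67

We are 98% confident that μ ≥ 90.67.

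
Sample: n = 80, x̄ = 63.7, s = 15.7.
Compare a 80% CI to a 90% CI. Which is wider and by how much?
90% CI is wider by 1.30

df = 79
80% CI: t* = 1.292, (61.43, 65.97), width = 2 · t* · s/√n = 4.54
90% CI: t* = 1.664, (60.78, 66.62), width = 2 · t* · s/√n = 5.84

The 90% CI is wider by 5.84 - 4.54 = 1.30.
Higher confidence requires a wider interval.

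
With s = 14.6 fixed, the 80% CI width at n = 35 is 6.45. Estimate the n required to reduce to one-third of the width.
n ≈ 315

CI width ∝ 1/√n
To reduce width by factor 3, need √n to grow by 3 → need 3² = 9 times as many samples.

Current: n = 35, width = 6.45
New: n = 315, width ≈ 2.11

Width reduced by factor of 6.45/2.11 = 3.06.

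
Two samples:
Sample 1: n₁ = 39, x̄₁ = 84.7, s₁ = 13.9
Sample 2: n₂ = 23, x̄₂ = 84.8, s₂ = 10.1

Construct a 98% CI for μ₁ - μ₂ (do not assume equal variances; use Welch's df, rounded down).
(-7.44, 7.24)

Difference: x̄₁ - x̄₂ = -0.10
SE = √(s₁²/n₁ + s₂²/n₂) = √(13.9²/39 + 10.1²/23) = 3.0642
df = 57.25 → 57 (Welch–Satterthwaite, rounded down)
t* = 2.394

CI: -0.10 ± 2.394 · 3.0642 = -0.10 ± 7.34 = (-7.44, 7.24)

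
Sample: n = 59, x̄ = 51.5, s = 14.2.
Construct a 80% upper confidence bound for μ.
μ ≤ 53.07

Upper bound (one-sided):
t* = 0.848 (one-sided for 80%)
Upper bound = x̄ + t* · s/√n = 51.5 + 0.848 · 14.2/√59 = 53.07

We are 80% confident that μ ≤ 53.07.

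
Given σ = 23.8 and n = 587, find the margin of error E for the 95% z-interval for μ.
Margin of error = 1.93

Margin of error = z* · σ/√n
= 1.960 · 23.8/√587
= 1.960 · 23.8/24.2281
= 1.93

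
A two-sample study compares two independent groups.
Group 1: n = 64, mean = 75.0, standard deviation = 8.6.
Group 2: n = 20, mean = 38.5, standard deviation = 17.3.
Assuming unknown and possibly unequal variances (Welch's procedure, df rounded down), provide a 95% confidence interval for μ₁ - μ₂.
(28.17, 44.83)

Difference: x̄₁ - x̄₂ = 36.50
SE = √(s₁²/n₁ + s₂²/n₂) = √(8.6²/64 + 17.3²/20) = 4.0150
df = 22.01 → 22 (Welch–Satterthwaite, rounded down)
t* = 2.074

CI: 36.50 ± 2.074 · 4.0150 = 36.50 ± 8.33 = (28.17, 44.83)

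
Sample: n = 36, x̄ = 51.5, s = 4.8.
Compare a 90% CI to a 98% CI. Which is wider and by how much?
98% CI is wider by 1.20

df = 35
90% CI: t* = 1.690, (50.15, 52.85), width = 2 · t* · s/√n = 2.70
98% CI: t* = 2.438, (49.55, 53.45), width = 2 · t* · s/√n = 3.90

The 98% CI is wider by 3.90 - 2.70 = 1.20.
Higher confidence requires a wider interval.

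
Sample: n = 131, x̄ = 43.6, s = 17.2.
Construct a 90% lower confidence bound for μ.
μ ≥ 41.66

Lower bound (one-sided):
t* = 1.288 (one-sided for 90%)
Lower bound = x̄ - t* · s/√n = 43.6 - 1.288 · 17.2/√131 = 41.66

We are 90% confident that μ ≥ 41.66.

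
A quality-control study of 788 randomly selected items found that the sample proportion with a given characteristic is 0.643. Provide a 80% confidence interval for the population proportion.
(0.621, 0.665)

Proportion CI:
SE = √(p̂(1-p̂)/n) = √(0.643 · 0.357 / 788) = 0.01707

z* = 1.282
Margin = z* · SE = 1.282 · 0.01707 = 0.0219

CI: 0.643 ± 0.0219 = (0.621, 0.665)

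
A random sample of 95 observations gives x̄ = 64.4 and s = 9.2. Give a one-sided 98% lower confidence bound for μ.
μ ≥ 62.43

Lower bound (one-sided):
t* = 2.083 (one-sided for 98%)
Lower bound = x̄ - t* · s/√n = 64.4 - 2.083 · 9.2/√95 = 62.43

We are 98% confident that μ ≥ 62.43.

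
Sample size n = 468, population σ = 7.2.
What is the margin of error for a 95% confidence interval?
Margin of error = 0.65

Margin of error = z* · σ/√n
= 1.960 · 7.2/√468
= 1.960 · 7.2/21.6333
= 0.65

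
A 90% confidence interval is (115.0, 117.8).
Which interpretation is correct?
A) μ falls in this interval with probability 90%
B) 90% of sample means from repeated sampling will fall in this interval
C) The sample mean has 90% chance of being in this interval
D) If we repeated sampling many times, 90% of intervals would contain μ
D

A) Wrong — μ is fixed; the randomness lives in the interval, not in μ.
B) Wrong — coverage applies to intervals containing μ, not to future x̄ values.
C) Wrong — x̄ is observed and sits in the interval by construction.
D) Correct — this is the frequentist long-run coverage interpretation.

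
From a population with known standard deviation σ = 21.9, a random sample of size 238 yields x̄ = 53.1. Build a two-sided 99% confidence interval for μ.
(49.44, 56.76)

z-interval (σ known):
z* = 2.576 for 99% confidence

Margin of error = z* · σ/√n = 2.576 · 21.9/√238 = 3.66

CI: (53.1 - 3.66, 53.1 + 3.66) = (49.44, 56.76)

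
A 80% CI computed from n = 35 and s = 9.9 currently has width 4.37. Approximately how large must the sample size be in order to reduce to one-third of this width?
n ≈ 315

CI width ∝ 1/√n
To reduce width by factor 3, need √n to grow by 3 → need 3² = 9 times as many samples.

Current: n = 35, width = 4.37
New: n = 315, width ≈ 1.43

Width reduced by factor of 4.37/1.43 = 3.06.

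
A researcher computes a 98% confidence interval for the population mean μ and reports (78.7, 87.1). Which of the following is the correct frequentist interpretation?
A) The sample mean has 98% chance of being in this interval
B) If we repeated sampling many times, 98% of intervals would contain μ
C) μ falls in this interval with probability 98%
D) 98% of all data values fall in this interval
B

A) Wrong — x̄ is observed and sits in the interval by construction.
B) Correct — this is the frequentist long-run coverage interpretation.
C) Wrong — μ is fixed; the randomness lives in the interval, not in μ.
D) Wrong — a CI is about the parameter μ, not individual data values.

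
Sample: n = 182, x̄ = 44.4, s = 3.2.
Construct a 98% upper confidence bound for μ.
μ ≤ 44.89

Upper bound (one-sided):
t* = 2.069 (one-sided for 98%)
Upper bound = x̄ + t* · s/√n = 44.4 + 2.069 · 3.2/√182 = 44.89

We are 98% confident that μ ≤ 44.89.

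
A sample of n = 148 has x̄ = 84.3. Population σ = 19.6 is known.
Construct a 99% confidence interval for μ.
(80.15, 88.45)

z-interval (σ known):
z* = 2.576 for 99% confidence

Margin of error = z* · σ/√n = 2.576 · 19.6/√148 = 4.15

CI: (84.3 - 4.15, 84.3 + 4.15) = (80.15, 88.45)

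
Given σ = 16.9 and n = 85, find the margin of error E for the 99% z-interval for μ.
Margin of error = 4.72

Margin of error = z* · σ/√n
= 2.576 · 16.9/√85
= 2.576 · 16.9/9.2195
= 4.72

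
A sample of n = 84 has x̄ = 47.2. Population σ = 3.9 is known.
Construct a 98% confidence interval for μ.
(46.21, 48.19)

z-interval (σ known):
z* = 2.326 for 98% confidence

Margin of error = z* · σ/√n = 2.326 · 3.9/√84 = 0.99

CI: (47.2 - 0.99, 47.2 + 0.99) = (46.21, 48.19)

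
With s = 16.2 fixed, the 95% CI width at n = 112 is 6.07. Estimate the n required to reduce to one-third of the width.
n ≈ 1008

CI width ∝ 1/√n
To reduce width by factor 3, need √n to grow by 3 → need 3² = 9 times as many samples.

Current: n = 112, width = 6.07
New: n = 1008, width ≈ 2.00

Width reduced by factor of 6.07/2.00 = 3.04.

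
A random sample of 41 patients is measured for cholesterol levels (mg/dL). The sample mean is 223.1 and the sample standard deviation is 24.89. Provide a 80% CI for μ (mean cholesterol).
(218.04, 228.16)

t-interval (σ unknown):
df = n - 1 = 40
t* = 1.303 for 80% confidence

Margin of error = t* · s/√n = 1.303 · 24.89/√41 = 5.06

CI: (218.04, 228.16)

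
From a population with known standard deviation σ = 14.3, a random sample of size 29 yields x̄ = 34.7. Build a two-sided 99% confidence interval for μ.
(27.86, 41.54)

z-interval (σ known):
z* = 2.576 for 99% confidence

Margin of error = z* · σ/√n = 2.576 · 14.3/√29 = 6.84

CI: (34.7 - 6.84, 34.7 + 6.84) = (27.86, 41.54)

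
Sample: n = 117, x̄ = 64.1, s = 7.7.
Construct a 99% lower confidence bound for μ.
μ ≥ 62.42

Lower bound (one-sided):
t* = 2.359 (one-sided for 99%)
Lower bound = x̄ - t* · s/√n = 64.1 - 2.359 · 7.7/√117 = 62.42

We are 99% confident that μ ≥ 62.42.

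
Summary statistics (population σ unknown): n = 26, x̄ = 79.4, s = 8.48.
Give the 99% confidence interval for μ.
(74.77, 84.03)

t-interval (σ unknown):
df = n - 1 = 25
t* = 2.787 for 99% confidence

Margin of error = t* · s/√n = 2.787 · 8.48/√26 = 4.63

CI: (74.77, 84.03)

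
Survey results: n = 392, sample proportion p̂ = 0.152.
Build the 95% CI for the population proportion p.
(0.116, 0.188)

Proportion CI:
SE = √(p̂(1-p̂)/n) = √(0.152 · 0.848 / 392) = 0.01813

z* = 1.960
Margin = z* · SE = 1.960 · 0.01813 = 0.0355

CI: 0.152 ± 0.0355 = (0.116, 0.188)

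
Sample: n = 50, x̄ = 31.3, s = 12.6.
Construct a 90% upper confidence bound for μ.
μ ≤ 33.61

Upper bound (one-sided):
t* = 1.299 (one-sided for 90%)
Upper bound = x̄ + t* · s/√n = 31.3 + 1.299 · 12.6/√50 = 33.61

We are 90% confident that μ ≤ 33.61.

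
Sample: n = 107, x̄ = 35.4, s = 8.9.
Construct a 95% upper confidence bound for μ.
μ ≤ 36.83

Upper bound (one-sided):
t* = 1.659 (one-sided for 95%)
Upper bound = x̄ + t* · s/√n = 35.4 + 1.659 · 8.9/√107 = 36.83

We are 95% confident that μ ≤ 36.83.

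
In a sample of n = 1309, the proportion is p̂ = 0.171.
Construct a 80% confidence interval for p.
(0.158, 0.184)

Proportion CI:
SE = √(p̂(1-p̂)/n) = √(0.171 · 0.829 / 1309) = 0.01041

z* = 1.282
Margin = z* · SE = 1.282 · 0.01041 = 0.0133

CI: 0.171 ± 0.0133 = (0.158, 0.184)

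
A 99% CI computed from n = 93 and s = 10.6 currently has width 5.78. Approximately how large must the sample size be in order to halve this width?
n ≈ 372

CI width ∝ 1/√n
To reduce width by factor 2, need √n to grow by 2 → need 2² = 4 times as many samples.

Current: n = 93, width = 5.78
New: n = 372, width ≈ 2.85

Width reduced by factor of 5.78/2.85 = 2.03.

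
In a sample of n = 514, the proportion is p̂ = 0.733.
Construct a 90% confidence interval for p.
(0.701, 0.765)

Proportion CI:
SE = √(p̂(1-p̂)/n) = √(0.733 · 0.267 / 514) = 0.01951

z* = 1.645
Margin = z* · SE = 1.645 · 0.01951 = 0.0321

CI: 0.733 ± 0.0321 = (0.701, 0.765)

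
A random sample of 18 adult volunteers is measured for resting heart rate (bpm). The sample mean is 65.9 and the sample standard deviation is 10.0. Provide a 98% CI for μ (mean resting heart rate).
(59.85, 71.95)

t-interval (σ unknown):
df = n - 1 = 17
t* = 2.567 for 98% confidence

Margin of error = t* · s/√n = 2.567 · 10.0/√18 = 6.05

CI: (59.85, 71.95)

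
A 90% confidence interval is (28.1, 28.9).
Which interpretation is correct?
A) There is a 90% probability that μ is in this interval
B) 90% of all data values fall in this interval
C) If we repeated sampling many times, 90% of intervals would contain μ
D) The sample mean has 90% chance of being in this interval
C

A) Wrong — μ is fixed; the randomness lives in the interval, not in μ.
B) Wrong — a CI is about the parameter μ, not individual data values.
C) Correct — this is the frequentist long-run coverage interpretation.
D) Wrong — x̄ is observed and sits in the interval by construction.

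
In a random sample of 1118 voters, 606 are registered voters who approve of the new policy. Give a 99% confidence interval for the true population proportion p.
(0.504, 0.580)

Proportion CI:
p̂ = 606/1118 = 0.54204
SE = √(p̂(1-p̂)/n) = √(0.54204 · 0.45796 / 1118) = 0.01490

z* = 2.576
Margin = z* · SE = 2.576 · 0.01490 = 0.0384

CI: 0.54204 ± 0.0384 = (0.504, 0.580)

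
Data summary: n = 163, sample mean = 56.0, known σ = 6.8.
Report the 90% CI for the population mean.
(55.12, 56.88)

z-interval (σ known):
z* = 1.645 for 90% confidence

Margin of error = z* · σ/√n = 1.645 · 6.8/√163 = 0.88

CI: (56.0 - 0.88, 56.0 + 0.88) = (55.12, 56.88)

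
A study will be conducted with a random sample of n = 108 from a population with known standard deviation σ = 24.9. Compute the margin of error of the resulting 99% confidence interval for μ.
Margin of error = 6.17

Margin of error = z* · σ/√n
= 2.576 · 24.9/√108
= 2.576 · 24.9/10.3923
= 6.17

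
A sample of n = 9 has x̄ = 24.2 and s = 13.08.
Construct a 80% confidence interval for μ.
(18.11, 30.29)

t-interval (σ unknown):
df = n - 1 = 8
t* = 1.397 for 80% confidence

Margin of error = t* · s/√n = 1.397 · 13.08/√9 = 6.09

CI: (18.11, 30.29)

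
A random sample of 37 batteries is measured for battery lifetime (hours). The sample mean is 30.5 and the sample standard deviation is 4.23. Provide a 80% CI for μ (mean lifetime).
(29.59, 31.41)

t-interval (σ unknown):
df = n - 1 = 36
t* = 1.306 for 80% confidence

Margin of error = t* · s/√n = 1.306 · 4.23/√37 = 0.91

CI: (29.59, 31.41)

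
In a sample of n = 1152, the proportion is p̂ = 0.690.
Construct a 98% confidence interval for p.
(0.658, 0.722)

Proportion CI:
SE = √(p̂(1-p̂)/n) = √(0.690 · 0.310 / 1152) = 0.01363

z* = 2.326
Margin = z* · SE = 2.326 · 0.01363 = 0.0317

CI: 0.690 ± 0.0317 = (0.658, 0.722)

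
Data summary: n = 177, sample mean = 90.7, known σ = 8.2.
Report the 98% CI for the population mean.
(89.27, 92.13)

z-interval (σ known):
z* = 2.326 for 98% confidence

Margin of error = z* · σ/√n = 2.326 · 8.2/√177 = 1.43

CI: (90.7 - 1.43, 90.7 + 1.43) = (89.27, 92.13)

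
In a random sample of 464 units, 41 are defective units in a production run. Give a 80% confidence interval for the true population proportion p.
(0.071, 0.105)

Proportion CI:
p̂ = 41/464 = 0.08836
SE = √(p̂(1-p̂)/n) = √(0.08836 · 0.91164 / 464) = 0.01318

z* = 1.282
Margin = z* · SE = 1.282 · 0.01318 = 0.0169

CI: 0.08836 ± 0.0169 = (0.071, 0.105)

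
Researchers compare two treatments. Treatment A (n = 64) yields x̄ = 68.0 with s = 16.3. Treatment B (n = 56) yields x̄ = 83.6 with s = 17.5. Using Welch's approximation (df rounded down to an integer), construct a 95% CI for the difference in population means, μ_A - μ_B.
(-21.74, -9.46)

Difference: x̄₁ - x̄₂ = -15.60
SE = √(s₁²/n₁ + s₂²/n₂) = √(16.3²/64 + 17.5²/56) = 3.1016
df = 113.23 → 113 (Welch–Satterthwaite, rounded down)
t* = 1.981

CI: -15.60 ± 1.981 · 3.1016 = -15.60 ± 6.14 = (-21.74, -9.46)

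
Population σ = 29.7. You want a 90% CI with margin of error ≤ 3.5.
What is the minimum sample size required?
n ≥ 195

For margin E ≤ 3.5:
n ≥ (z* · σ / E)²
n ≥ (1.645 · 29.7 / 3.5)²
n ≥ 194.85

Minimum n = 195 (rounding up)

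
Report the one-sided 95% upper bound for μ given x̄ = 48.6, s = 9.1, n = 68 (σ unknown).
μ ≤ 50.44

Upper bound (one-sided):
t* = 1.668 (one-sided for 95%)
Upper bound = x̄ + t* · s/√n = 48.6 + 1.668 · 9.1/√68 = 50.44

We are 95% confident that μ ≤ 50.44.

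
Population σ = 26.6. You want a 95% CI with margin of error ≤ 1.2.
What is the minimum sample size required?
n ≥ 1888

For margin E ≤ 1.2:
n ≥ (z* · σ / E)²
n ≥ (1.960 · 26.6 / 1.2)²
n ≥ 1887.61

Minimum n = 1888 (rounding up)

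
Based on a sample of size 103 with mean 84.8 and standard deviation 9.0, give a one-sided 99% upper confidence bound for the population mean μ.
μ ≤ 86.90

Upper bound (one-sided):
t* = 2.363 (one-sided for 99%)
Upper bound = x̄ + t* · s/√n = 84.8 + 2.363 · 9.0/√103 = 86.90

We are 99% confident that μ ≤ 86.90.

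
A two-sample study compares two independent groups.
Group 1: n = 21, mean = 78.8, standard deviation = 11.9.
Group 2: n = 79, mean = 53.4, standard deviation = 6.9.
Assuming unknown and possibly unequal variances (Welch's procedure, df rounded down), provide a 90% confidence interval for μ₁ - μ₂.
(20.75, 30.05)

Difference: x̄₁ - x̄₂ = 25.40
SE = √(s₁²/n₁ + s₂²/n₂) = √(11.9²/21 + 6.9²/79) = 2.7103
df = 23.69 → 23 (Welch–Satterthwaite, rounded down)
t* = 1.714

CI: 25.40 ± 1.714 · 2.7103 = 25.40 ± 4.65 = (20.75, 30.05)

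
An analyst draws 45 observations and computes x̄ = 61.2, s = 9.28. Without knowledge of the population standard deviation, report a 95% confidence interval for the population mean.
(58.41, 63.99)

t-interval (σ unknown):
df = n - 1 = 44
t* = 2.015 for 95% confidence

Margin of error = t* · s/√n = 2.015 · 9.28/√45 = 2.79

CI: (58.41, 63.99)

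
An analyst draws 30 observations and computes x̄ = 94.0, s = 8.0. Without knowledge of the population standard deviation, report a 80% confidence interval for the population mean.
(92.09, 95.91)

t-interval (σ unknown):
df = n - 1 = 29
t* = 1.311 for 80% confidence

Margin of error = t* · s/√n = 1.311 · 8.0/√30 = 1.91

CI: (92.09, 95.91)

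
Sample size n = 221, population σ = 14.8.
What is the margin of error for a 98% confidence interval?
Margin of error = 2.32

Margin of error = z* · σ/√n
= 2.326 · 14.8/√221
= 2.326 · 14.8/14.8661
= 2.32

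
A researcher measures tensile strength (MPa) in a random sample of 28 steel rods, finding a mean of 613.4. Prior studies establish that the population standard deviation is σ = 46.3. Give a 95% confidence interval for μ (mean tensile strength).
(596.25, 630.55)

z-interval (σ known):
z* = 1.960 for 95% confidence

Margin of error = z* · σ/√n = 1.960 · 46.3/√28 = 17.15

CI: (613.4 - 17.15, 613.4 + 17.15) = (596.25, 630.55)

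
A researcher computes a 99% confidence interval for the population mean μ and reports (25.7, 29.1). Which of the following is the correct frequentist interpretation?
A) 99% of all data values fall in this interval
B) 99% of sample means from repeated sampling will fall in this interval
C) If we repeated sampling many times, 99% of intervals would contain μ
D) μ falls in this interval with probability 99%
C

A) Wrong — a CI is about the parameter μ, not individual data values.
B) Wrong — coverage applies to intervals containing μ, not to future x̄ values.
C) Correct — this is the frequentist long-run coverage interpretation.
D) Wrong — μ is fixed; the randomness lives in the interval, not in μ.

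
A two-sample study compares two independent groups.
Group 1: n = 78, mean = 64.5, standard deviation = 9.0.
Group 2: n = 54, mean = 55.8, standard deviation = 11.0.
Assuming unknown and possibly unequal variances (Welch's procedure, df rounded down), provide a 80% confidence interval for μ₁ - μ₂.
(6.36, 11.04)

Difference: x̄₁ - x̄₂ = 8.70
SE = √(s₁²/n₁ + s₂²/n₂) = √(9.0²/78 + 11.0²/54) = 1.8109
df = 98.89 → 98 (Welch–Satterthwaite, rounded down)
t* = 1.290

CI: 8.70 ± 1.290 · 1.8109 = 8.70 ± 2.34 = (6.36, 11.04)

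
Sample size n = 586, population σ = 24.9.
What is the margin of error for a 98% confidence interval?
Margin of error = 2.39

Margin of error = z* · σ/√n
= 2.326 · 24.9/√586
= 2.326 · 24.9/24.2074
= 2.39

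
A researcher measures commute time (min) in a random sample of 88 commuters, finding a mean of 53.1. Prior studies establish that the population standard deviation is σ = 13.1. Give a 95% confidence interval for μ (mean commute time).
(50.36, 55.84)

z-interval (σ known):
z* = 1.960 for 95% confidence

Margin of error = z* · σ/√n = 1.960 · 13.1/√88 = 2.74

CI: (53.1 - 2.74, 53.1 + 2.74) = (50.36, 55.84)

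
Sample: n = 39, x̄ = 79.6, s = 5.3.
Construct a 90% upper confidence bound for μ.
μ ≤ 80.71

Upper bound (one-sided):
t* = 1.304 (one-sided for 90%)
Upper bound = x̄ + t* · s/√n = 79.6 + 1.304 · 5.3/√39 = 80.71

We are 90% confident that μ ≤ 80.71.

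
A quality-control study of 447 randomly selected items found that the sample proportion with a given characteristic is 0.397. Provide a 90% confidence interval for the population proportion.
(0.359, 0.435)

Proportion CI:
SE = √(p̂(1-p̂)/n) = √(0.397 · 0.603 / 447) = 0.02314

z* = 1.645
Margin = z* · SE = 1.645 · 0.02314 = 0.0381

CI: 0.397 ± 0.0381 = (0.359, 0.435)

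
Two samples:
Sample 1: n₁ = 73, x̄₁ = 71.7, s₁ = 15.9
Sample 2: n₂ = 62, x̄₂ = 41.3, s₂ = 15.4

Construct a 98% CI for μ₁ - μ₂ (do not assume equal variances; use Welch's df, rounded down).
(24.04, 36.76)

Difference: x̄₁ - x̄₂ = 30.40
SE = √(s₁²/n₁ + s₂²/n₂) = √(15.9²/73 + 15.4²/62) = 2.6997
df = 130.69 → 130 (Welch–Satterthwaite, rounded down)
t* = 2.355

CI: 30.40 ± 2.355 · 2.6997 = 30.40 ± 6.36 = (24.04, 36.76)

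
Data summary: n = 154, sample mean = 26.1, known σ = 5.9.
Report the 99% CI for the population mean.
(24.88, 27.32)

z-interval (σ known):
z* = 2.576 for 99% confidence

Margin of error = z* · σ/√n = 2.576 · 5.9/√154 = 1.22

CI: (26.1 - 1.22, 26.1 + 1.22) = (24.88, 27.32)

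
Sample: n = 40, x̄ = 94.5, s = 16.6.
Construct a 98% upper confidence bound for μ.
μ ≤ 100.08

Upper bound (one-sided):
t* = 2.125 (one-sided for 98%)
Upper bound = x̄ + t* · s/√n = 94.5 + 2.125 · 16.6/√40 = 100.08

We are 98% confident that μ ≤ 100.08.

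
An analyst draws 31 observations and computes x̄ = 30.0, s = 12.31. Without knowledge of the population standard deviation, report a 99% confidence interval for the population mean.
(23.92, 36.08)

t-interval (σ unknown):
df = n - 1 = 30
t* = 2.750 for 99% confidence

Margin of error = t* · s/√n = 2.750 · 12.31/√31 = 6.08

CI: (23.92, 36.08)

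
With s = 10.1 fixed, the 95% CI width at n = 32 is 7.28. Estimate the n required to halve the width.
n ≈ 128

CI width ∝ 1/√n
To reduce width by factor 2, need √n to grow by 2 → need 2² = 4 times as many samples.

Current: n = 32, width = 7.28
New: n = 128, width ≈ 3.53

Width reduced by factor of 7.28/3.53 = 2.06.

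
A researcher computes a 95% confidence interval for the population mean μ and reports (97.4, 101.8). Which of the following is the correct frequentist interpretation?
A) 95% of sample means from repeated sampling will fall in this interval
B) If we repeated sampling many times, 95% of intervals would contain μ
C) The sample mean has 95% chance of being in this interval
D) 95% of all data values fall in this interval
B

A) Wrong — coverage applies to intervals containing μ, not to future x̄ values.
B) Correct — this is the frequentist long-run coverage interpretation.
C) Wrong — x̄ is observed and sits in the interval by construction.
D) Wrong — a CI is about the parameter μ, not individual data values.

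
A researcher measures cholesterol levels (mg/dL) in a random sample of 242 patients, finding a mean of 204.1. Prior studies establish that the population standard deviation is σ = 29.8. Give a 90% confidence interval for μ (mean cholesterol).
(200.95, 207.25)

z-interval (σ known):
z* = 1.645 for 90% confidence

Margin of error = z* · σ/√n = 1.645 · 29.8/√242 = 3.15

CI: (204.1 - 3.15, 204.1 + 3.15) = (200.95, 207.25)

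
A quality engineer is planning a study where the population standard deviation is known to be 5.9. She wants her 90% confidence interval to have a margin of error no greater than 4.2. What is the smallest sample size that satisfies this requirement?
n ≥ 6

For margin E ≤ 4.2:
n ≥ (z* · σ / E)²
n ≥ (1.645 · 5.9 / 4.2)²
n ≥ 5.34

Minimum n = 6 (rounding up)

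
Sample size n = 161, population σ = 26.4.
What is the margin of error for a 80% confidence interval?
Margin of error = 2.67

Margin of error = z* · σ/√n
= 1.282 · 26.4/√161
= 1.282 · 26.4/12.6886
= 2.67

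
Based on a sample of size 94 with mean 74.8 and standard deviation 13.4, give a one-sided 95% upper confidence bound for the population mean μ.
μ ≤ 77.10

Upper bound (one-sided):
t* = 1.661 (one-sided for 95%)
Upper bound = x̄ + t* · s/√n = 74.8 + 1.661 · 13.4/√94 = 77.10

We are 95% confident that μ ≤ 77.10.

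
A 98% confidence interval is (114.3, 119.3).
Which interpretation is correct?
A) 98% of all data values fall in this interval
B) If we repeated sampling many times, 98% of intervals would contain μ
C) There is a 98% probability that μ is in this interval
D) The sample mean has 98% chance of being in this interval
B

A) Wrong — a CI is about the parameter μ, not individual data values.
B) Correct — this is the frequentist long-run coverage interpretation.
C) Wrong — μ is fixed; the randomness lives in the interval, not in μ.
D) Wrong — x̄ is observed and sits in the interval by construction.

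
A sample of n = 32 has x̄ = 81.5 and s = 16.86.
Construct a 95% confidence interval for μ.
(75.42, 87.58)

t-interval (σ unknown):
df = n - 1 = 31
t* = 2.040 for 95% confidence

Margin of error = t* · s/√n = 2.040 · 16.86/√32 = 6.08

CI: (75.42, 87.58)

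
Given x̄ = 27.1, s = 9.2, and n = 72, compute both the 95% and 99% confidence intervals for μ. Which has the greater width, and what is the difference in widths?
99% CI is wider by 1.42

df = 71
95% CI: t* = 1.994, (24.94, 29.26), width = 2 · t* · s/√n = 4.32
99% CI: t* = 2.647, (24.23, 29.97), width = 2 · t* · s/√n = 5.74

The 99% CI is wider by 5.74 - 4.32 = 1.42.
Higher confidence requires a wider interval.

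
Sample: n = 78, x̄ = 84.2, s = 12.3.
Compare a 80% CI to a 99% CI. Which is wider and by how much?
99% CI is wider by 3.76

df = 77
80% CI: t* = 1.293, (82.40, 86.00), width = 2 · t* · s/√n = 3.60
99% CI: t* = 2.641, (80.52, 87.88), width = 2 · t* · s/√n = 7.36

The 99% CI is wider by 7.36 - 3.60 = 3.76.
Higher confidence requires a wider interval.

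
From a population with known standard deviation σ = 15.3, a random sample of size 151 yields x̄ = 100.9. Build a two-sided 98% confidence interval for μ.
(98.00, 103.80)

z-interval (σ known):
z* = 2.326 for 98% confidence

Margin of error = z* · σ/√n = 2.326 · 15.3/√151 = 2.90

CI: (100.9 - 2.90, 100.9 + 2.90) = (98.00, 103.80)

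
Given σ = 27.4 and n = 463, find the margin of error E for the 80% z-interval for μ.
Margin of error = 1.63

Margin of error = z* · σ/√n
= 1.282 · 27.4/√463
= 1.282 · 27.4/21.5174
= 1.63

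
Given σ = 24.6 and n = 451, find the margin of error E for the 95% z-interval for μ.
Margin of error = 2.27

Margin of error = z* · σ/√n
= 1.960 · 24.6/√451
= 1.960 · 24.6/21.2368
= 2.27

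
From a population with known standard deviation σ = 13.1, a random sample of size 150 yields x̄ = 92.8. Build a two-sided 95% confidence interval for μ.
(90.70, 94.90)

z-interval (σ known):
z* = 1.960 for 95% confidence

Margin of error = z* · σ/√n = 1.960 · 13.1/√150 = 2.10

CI: (92.8 - 2.10, 92.8 + 2.10) = (90.70, 94.90)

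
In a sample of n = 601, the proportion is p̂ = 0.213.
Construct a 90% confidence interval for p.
(0.186, 0.240)

Proportion CI:
SE = √(p̂(1-p̂)/n) = √(0.213 · 0.787 / 601) = 0.01670

z* = 1.645
Margin = z* · SE = 1.645 · 0.01670 = 0.0275

CI: 0.213 ± 0.0275 = (0.186, 0.240)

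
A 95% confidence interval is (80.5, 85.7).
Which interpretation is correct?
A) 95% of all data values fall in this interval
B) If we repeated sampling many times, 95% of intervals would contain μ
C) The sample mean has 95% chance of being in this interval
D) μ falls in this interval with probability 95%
B

A) Wrong — a CI is about the parameter μ, not individual data values.
B) Correct — this is the frequentist long-run coverage interpretation.
C) Wrong — x̄ is observed and sits in the interval by construction.
D) Wrong — μ is fixed; the randomness lives in the interval, not in μ.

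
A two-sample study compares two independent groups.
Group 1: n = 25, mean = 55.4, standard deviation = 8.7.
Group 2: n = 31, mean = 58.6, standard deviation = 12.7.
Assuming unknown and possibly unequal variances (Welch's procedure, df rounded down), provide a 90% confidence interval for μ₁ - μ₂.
(-8.01, 1.61)

Difference: x̄₁ - x̄₂ = -3.20
SE = √(s₁²/n₁ + s₂²/n₂) = √(8.7²/25 + 12.7²/31) = 2.8689
df = 52.75 → 52 (Welch–Satterthwaite, rounded down)
t* = 1.675

CI: -3.20 ± 1.675 · 2.8689 = -3.20 ± 4.81 = (-8.01, 1.61)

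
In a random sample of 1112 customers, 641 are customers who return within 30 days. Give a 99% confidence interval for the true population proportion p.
(0.538, 0.615)

Proportion CI:
p̂ = 641/1112 = 0.57644
SE = √(p̂(1-p̂)/n) = √(0.57644 · 0.42356 / 1112) = 0.01482

z* = 2.576
Margin = z* · SE = 2.576 · 0.01482 = 0.0382

CI: 0.57644 ± 0.0382 = (0.538, 0.615)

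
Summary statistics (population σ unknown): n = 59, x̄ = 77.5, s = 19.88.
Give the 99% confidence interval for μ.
(70.61, 84.39)

t-interval (σ unknown):
df = n - 1 = 58
t* = 2.663 for 99% confidence

Margin of error = t* · s/√n = 2.663 · 19.88/√59 = 6.89

CI: (70.61, 84.39)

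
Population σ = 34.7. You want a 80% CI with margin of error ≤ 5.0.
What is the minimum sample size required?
n ≥ 80

For margin E ≤ 5.0:
n ≥ (z* · σ / E)²
n ≥ (1.282 · 34.7 / 5.0)²
n ≥ 79.16

Minimum n = 80 (rounding up)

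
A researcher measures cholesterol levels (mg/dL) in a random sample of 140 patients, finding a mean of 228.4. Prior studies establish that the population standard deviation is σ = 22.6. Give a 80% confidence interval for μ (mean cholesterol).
(225.95, 230.85)

z-interval (σ known):
z* = 1.282 for 80% confidence

Margin of error = z* · σ/√n = 1.282 · 22.6/√140 = 2.45

CI: (228.4 - 2.45, 228.4 + 2.45) = (225.95, 230.85)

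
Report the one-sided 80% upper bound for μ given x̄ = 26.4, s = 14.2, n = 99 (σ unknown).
μ ≤ 27.61

Upper bound (one-sided):
t* = 0.845 (one-sided for 80%)
Upper bound = x̄ + t* · s/√n = 26.4 + 0.845 · 14.2/√99 = 27.61

We are 80% confident that μ ≤ 27.61.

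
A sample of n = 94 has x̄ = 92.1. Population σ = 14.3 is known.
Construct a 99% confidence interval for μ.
(88.30, 95.90)

z-interval (σ known):
z* = 2.576 for 99% confidence

Margin of error = z* · σ/√n = 2.576 · 14.3/√94 = 3.80

CI: (92.1 - 3.80, 92.1 + 3.80) = (88.30, 95.90)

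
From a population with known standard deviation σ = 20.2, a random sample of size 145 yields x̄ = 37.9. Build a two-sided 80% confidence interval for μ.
(35.75, 40.05)

z-interval (σ known):
z* = 1.282 for 80% confidence

Margin of error = z* · σ/√n = 1.282 · 20.2/√145 = 2.15

CI: (37.9 - 2.15, 37.9 + 2.15) = (35.75, 40.05)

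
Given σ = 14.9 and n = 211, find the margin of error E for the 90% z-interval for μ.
Margin of error = 1.69

Margin of error = z* · σ/√n
= 1.645 · 14.9/√211
= 1.645 · 14.9/14.5258
= 1.69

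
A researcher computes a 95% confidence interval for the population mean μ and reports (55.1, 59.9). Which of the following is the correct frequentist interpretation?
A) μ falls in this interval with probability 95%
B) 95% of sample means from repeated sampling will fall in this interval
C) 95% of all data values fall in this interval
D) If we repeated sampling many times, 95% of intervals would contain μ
D

A) Wrong — μ is fixed; the randomness lives in the interval, not in μ.
B) Wrong — coverage applies to intervals containing μ, not to future x̄ values.
C) Wrong — a CI is about the parameter μ, not individual data values.
D) Correct — this is the frequentist long-run coverage interpretation.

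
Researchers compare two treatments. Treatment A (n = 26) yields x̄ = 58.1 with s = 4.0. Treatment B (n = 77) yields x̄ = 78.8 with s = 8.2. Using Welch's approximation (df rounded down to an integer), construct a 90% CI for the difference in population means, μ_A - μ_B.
(-22.73, -18.67)

Difference: x̄₁ - x̄₂ = -20.70
SE = √(s₁²/n₁ + s₂²/n₂) = √(4.0²/26 + 8.2²/77) = 1.2201
df = 88.00 → 88 (Welch–Satterthwaite, rounded down)
t* = 1.662

CI: -20.70 ± 1.662 · 1.2201 = -20.70 ± 2.03 = (-22.73, -18.67)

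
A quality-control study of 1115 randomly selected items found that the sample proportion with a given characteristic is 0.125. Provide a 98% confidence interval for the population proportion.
(0.102, 0.148)

Proportion CI:
SE = √(p̂(1-p̂)/n) = √(0.125 · 0.875 / 1115) = 0.00990

z* = 2.326
Margin = z* · SE = 2.326 · 0.00990 = 0.0230

CI: 0.125 ± 0.0230 = (0.102, 0.148)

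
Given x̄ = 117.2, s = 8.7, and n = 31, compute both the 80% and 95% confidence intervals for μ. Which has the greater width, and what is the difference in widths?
95% CI is wider by 2.29

df = 30
80% CI: t* = 1.310, (115.15, 119.25), width = 2 · t* · s/√n = 4.09
95% CI: t* = 2.042, (114.01, 120.39), width = 2 · t* · s/√n = 6.38

The 95% CI is wider by 6.38 - 4.09 = 2.29.
Higher confidence requires a wider interval.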